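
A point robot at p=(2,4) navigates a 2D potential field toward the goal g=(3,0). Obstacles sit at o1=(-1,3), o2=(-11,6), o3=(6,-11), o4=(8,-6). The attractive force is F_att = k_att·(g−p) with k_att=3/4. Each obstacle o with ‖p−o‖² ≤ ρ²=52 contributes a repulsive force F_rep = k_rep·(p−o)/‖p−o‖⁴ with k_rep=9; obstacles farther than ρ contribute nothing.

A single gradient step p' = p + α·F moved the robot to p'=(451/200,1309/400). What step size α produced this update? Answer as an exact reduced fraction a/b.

α = 1/4

F_att = 3/4·(g−p) = 3/4·(1,-4) = (0.7500,-3.0000)
o1: d²=10 ≤ ρ²=52; F_rep = 9·(3,1)/10² = (0.2700,0.0900)
o2: d²=173 > ρ²=52 → inactive
o3: d²=241 > ρ²=52 → inactive
o4: d²=136 > ρ²=52 → inactive
F = F_att + ΣF_rep = (1.0200,-2.9100)
Δp = p'−p = (0.2550,-0.7275); α = Δx/Fx = (51/200) / (51/50) = 1/4
check: Δy/Fy = (-291/400) / (-291/100) = 1/4 ✓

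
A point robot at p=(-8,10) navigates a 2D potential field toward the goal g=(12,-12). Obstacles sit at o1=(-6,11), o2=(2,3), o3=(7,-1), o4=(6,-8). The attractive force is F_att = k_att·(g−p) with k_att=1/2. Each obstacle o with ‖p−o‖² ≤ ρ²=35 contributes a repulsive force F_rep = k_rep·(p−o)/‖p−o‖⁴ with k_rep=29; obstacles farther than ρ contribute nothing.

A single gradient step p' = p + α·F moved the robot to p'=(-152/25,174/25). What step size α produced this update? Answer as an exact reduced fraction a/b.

α = 1/4

F_att = 1/2·(g−p) = 1/2·(20,-22) = (10.0000,-11.0000)
o1: d²=5 ≤ ρ²=35; F_rep = 29·(-2,-1)/5² = (-2.3200,-1.1600)
o2: d²=149 > ρ²=35 → inactive
o3: d²=346 > ρ²=35 → inactive
o4: d²=520 > ρ²=35 → inactive
F = F_att + ΣF_rep = (7.6800,-12.1600)
Δp = p'−p = (1.9200,-3.0400); α = Δx/Fx = (48/25) / (192/25) = 1/4
check: Δy/Fy = (-76/25) / (-304/25) = 1/4 ✓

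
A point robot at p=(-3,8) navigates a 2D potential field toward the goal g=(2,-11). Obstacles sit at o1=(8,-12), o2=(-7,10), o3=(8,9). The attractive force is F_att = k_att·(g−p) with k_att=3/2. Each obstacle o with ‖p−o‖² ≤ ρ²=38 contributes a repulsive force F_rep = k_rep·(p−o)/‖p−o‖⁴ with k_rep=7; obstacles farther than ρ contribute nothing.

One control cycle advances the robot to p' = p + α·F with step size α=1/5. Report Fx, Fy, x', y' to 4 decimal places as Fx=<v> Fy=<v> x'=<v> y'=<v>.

Fx=7.5700 Fy=-28.5350 x'=-1.4860 y'=2.2930

F_att = 3/2·(g−p) = 3/2·(5,-19) = (7.5000,-28.5000)
o1: d²=521 > ρ²=38 → inactive
o2: d²=20 ≤ ρ²=38; F_rep = 7·(4,-2)/20² = (0.0700,-0.0350)
o3: d²=122 > ρ²=38 → inactive
F = F_att + ΣF_rep = (7.5700,-28.5350)
p' = p + 1/5·F = (-1.4860,2.2930)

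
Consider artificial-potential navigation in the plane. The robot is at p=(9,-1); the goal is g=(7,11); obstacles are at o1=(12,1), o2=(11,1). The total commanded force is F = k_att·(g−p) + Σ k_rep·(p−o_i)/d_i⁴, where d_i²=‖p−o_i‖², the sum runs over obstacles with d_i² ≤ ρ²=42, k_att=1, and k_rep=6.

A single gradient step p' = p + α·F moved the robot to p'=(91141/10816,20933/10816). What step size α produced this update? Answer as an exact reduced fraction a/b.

F_att = 1·(g−p) = 1·(-2,12) = (-2.0000,12.0000)
o1: d²=13 ≤ ρ²=42; F_rep = 6·(-3,-2)/13² = (-0.1065,-0.0710)
o2: d²=8 ≤ ρ²=42; F_rep = 6·(-2,-2)/8² = (-0.1875,-0.1875)
F = F_att + ΣF_rep = (-2.2940,11.7415)
Δp = p'−p = (-0.5735,2.9354); α = Δx/Fx = (-6203/10816) / (-6203/2704) = 1/4
check: Δy/Fy = (31749/10816) / (31749/2704) = 1/4 ✓

α = 1/4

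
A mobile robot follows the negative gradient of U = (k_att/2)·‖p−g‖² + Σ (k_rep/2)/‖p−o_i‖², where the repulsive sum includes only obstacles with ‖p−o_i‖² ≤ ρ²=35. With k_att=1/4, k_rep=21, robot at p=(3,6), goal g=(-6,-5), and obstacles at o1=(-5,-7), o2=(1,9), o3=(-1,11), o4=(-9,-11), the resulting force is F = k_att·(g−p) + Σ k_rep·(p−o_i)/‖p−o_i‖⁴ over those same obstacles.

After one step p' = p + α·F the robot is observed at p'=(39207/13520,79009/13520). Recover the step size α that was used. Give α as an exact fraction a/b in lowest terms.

α = 1/20

F_att = 1/4·(g−p) = 1/4·(-9,-11) = (-2.2500,-2.7500)
o1: d²=233 > ρ²=35 → inactive
o2: d²=13 ≤ ρ²=35; F_rep = 21·(2,-3)/13² = (0.2485,-0.3728)
o3: d²=41 > ρ²=35 → inactive
o4: d²=433 > ρ²=35 → inactive
F = F_att + ΣF_rep = (-2.0015,-3.1228)
Δp = p'−p = (-0.1001,-0.1561); α = Δx/Fx = (-1353/13520) / (-1353/676) = 1/20
check: Δy/Fy = (-2111/13520) / (-2111/676) = 1/20 ✓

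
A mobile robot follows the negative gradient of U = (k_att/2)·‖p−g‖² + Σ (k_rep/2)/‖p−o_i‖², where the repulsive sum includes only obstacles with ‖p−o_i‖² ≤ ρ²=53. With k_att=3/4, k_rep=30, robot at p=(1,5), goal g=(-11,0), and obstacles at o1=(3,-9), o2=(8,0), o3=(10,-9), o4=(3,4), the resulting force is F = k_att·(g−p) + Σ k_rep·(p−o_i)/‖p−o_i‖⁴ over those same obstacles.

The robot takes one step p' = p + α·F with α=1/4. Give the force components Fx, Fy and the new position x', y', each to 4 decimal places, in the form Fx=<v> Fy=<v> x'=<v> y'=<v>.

F_att = 3/4·(g−p) = 3/4·(-12,-5) = (-9.0000,-3.7500)
o1: d²=200 > ρ²=53 → inactive
o2: d²=74 > ρ²=53 → inactive
o3: d²=277 > ρ²=53 → inactive
o4: d²=5 ≤ ρ²=53; F_rep = 30·(-2,1)/5² = (-2.4000,1.2000)
F = F_att + ΣF_rep = (-11.4000,-2.5500)
p' = p + 1/4·F = (-1.8500,4.3625)

Fx=-11.4000 Fy=-2.5500 x'=-1.8500 y'=4.3625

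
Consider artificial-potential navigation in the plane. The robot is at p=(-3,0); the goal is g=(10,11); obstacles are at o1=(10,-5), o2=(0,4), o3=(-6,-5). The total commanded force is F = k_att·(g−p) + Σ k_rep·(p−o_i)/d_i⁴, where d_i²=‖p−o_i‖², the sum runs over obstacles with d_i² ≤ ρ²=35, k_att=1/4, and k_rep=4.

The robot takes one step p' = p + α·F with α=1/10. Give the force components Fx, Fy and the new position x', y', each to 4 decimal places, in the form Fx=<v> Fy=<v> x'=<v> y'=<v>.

F_att = 1/4·(g−p) = 1/4·(13,11) = (3.2500,2.7500)
o1: d²=194 > ρ²=35 → inactive
o2: d²=25 ≤ ρ²=35; F_rep = 4·(-3,-4)/25² = (-0.0192,-0.0256)
o3: d²=34 ≤ ρ²=35; F_rep = 4·(3,5)/34² = (0.0104,0.0173)
F = F_att + ΣF_rep = (3.2412,2.7417)
p' = p + 1/10·F = (-2.6759,0.2742)

Fx=3.2412 Fy=2.7417 x'=-2.6759 y'=0.2742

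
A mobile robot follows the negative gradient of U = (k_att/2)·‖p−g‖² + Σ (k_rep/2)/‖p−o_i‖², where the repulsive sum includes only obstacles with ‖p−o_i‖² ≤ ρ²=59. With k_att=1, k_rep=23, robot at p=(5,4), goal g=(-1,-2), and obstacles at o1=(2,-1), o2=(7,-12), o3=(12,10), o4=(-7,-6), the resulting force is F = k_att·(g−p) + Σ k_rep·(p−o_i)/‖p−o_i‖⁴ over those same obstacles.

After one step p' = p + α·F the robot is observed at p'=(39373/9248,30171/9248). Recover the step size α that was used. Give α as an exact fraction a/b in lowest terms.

F_att = 1·(g−p) = 1·(-6,-6) = (-6.0000,-6.0000)
o1: d²=34 ≤ ρ²=59; F_rep = 23·(3,5)/34² = (0.0597,0.0995)
o2: d²=260 > ρ²=59 → inactive
o3: d²=85 > ρ²=59 → inactive
o4: d²=244 > ρ²=59 → inactive
F = F_att + ΣF_rep = (-5.9403,-5.9005)
Δp = p'−p = (-0.7425,-0.7376); α = Δx/Fx = (-6867/9248) / (-6867/1156) = 1/8
check: Δy/Fy = (-6821/9248) / (-6821/1156) = 1/8 ✓

α = 1/8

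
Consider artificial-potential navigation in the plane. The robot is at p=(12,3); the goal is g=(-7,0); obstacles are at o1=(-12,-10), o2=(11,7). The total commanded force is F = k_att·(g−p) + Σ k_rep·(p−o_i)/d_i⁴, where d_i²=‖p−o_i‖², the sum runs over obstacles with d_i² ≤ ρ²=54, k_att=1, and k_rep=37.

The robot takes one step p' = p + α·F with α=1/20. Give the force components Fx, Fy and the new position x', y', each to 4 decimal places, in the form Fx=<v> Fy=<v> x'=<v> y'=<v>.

F_att = 1·(g−p) = 1·(-19,-3) = (-19.0000,-3.0000)
o1: d²=745 > ρ²=54 → inactive
o2: d²=17 ≤ ρ²=54; F_rep = 37·(1,-4)/17² = (0.1280,-0.5121)
F = F_att + ΣF_rep = (-18.8720,-3.5121)
p' = p + 1/20·F = (11.0564,2.8244)

Fx=-18.8720 Fy=-3.5121 x'=11.0564 y'=2.8244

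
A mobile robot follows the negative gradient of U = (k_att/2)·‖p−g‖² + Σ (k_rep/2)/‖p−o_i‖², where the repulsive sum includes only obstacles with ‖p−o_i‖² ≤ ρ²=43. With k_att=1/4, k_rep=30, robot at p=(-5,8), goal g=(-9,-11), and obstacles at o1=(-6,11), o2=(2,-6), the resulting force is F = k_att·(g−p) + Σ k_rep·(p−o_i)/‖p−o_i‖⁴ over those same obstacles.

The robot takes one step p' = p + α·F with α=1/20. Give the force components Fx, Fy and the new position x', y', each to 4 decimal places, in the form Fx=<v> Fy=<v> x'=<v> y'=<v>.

Fx=-0.7000 Fy=-5.6500 x'=-5.0350 y'=7.7175

F_att = 1/4·(g−p) = 1/4·(-4,-19) = (-1.0000,-4.7500)
o1: d²=10 ≤ ρ²=43; F_rep = 30·(1,-3)/10² = (0.3000,-0.9000)
o2: d²=245 > ρ²=43 → inactive
F = F_att + ΣF_rep = (-0.7000,-5.6500)
p' = p + 1/20·F = (-5.0350,7.7175)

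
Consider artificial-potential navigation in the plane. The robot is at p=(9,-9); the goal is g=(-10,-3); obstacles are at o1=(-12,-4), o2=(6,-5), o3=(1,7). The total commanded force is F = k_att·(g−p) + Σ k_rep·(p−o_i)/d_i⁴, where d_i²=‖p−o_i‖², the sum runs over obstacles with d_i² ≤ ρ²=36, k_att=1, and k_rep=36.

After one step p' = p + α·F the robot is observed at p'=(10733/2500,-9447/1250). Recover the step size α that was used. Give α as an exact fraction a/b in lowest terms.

F_att = 1·(g−p) = 1·(-19,6) = (-19.0000,6.0000)
o1: d²=466 > ρ²=36 → inactive
o2: d²=25 ≤ ρ²=36; F_rep = 36·(3,-4)/25² = (0.1728,-0.2304)
o3: d²=320 > ρ²=36 → inactive
F = F_att + ΣF_rep = (-18.8272,5.7696)
Δp = p'−p = (-4.7068,1.4424); α = Δx/Fx = (-11767/2500) / (-11767/625) = 1/4
check: Δy/Fy = (1803/1250) / (3606/625) = 1/4 ✓

α = 1/4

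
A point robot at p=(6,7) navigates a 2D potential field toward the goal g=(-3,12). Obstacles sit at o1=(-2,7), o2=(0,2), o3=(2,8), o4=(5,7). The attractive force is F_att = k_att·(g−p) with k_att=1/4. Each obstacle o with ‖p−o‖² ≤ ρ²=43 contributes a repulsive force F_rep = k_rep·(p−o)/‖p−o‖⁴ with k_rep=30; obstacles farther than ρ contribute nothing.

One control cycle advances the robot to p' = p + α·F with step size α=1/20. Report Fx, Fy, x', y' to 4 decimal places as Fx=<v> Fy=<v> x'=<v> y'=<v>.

Fx=28.1652 Fy=1.1462 x'=7.4083 y'=7.0573

F_att = 1/4·(g−p) = 1/4·(-9,5) = (-2.2500,1.2500)
o1: d²=64 > ρ²=43 → inactive
o2: d²=61 > ρ²=43 → inactive
o3: d²=17 ≤ ρ²=43; F_rep = 30·(4,-1)/17² = (0.4152,-0.1038)
o4: d²=1 ≤ ρ²=43; F_rep = 30·(1,0)/1² = (30.0000,0.0000)
F = F_att + ΣF_rep = (28.1652,1.1462)
p' = p + 1/20·F = (7.4083,7.0573)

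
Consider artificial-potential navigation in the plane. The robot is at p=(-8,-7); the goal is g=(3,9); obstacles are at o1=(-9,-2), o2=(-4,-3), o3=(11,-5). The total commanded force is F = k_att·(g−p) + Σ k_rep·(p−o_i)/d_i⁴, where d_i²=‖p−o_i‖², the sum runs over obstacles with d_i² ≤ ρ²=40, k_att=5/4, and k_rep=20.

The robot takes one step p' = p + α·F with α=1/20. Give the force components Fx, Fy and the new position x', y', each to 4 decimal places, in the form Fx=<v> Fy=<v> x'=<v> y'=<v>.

F_att = 5/4·(g−p) = 5/4·(11,16) = (13.7500,20.0000)
o1: d²=26 ≤ ρ²=40; F_rep = 20·(1,-5)/26² = (0.0296,-0.1479)
o2: d²=32 ≤ ρ²=40; F_rep = 20·(-4,-4)/32² = (-0.0781,-0.0781)
o3: d²=365 > ρ²=40 → inactive
F = F_att + ΣF_rep = (13.7015,19.7739)
p' = p + 1/20·F = (-7.3149,-6.0113)

Fx=13.7015 Fy=19.7739 x'=-7.3149 y'=-6.0113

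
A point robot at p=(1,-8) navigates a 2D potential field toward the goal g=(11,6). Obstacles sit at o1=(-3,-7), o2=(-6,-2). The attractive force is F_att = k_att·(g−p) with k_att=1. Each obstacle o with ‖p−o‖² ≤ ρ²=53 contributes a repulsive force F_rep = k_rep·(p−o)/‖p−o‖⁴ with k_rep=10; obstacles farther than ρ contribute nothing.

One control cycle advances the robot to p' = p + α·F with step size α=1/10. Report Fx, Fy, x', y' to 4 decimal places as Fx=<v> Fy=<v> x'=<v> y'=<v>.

F_att = 1·(g−p) = 1·(10,14) = (10.0000,14.0000)
o1: d²=17 ≤ ρ²=53; F_rep = 10·(4,-1)/17² = (0.1384,-0.0346)
o2: d²=85 > ρ²=53 → inactive
F = F_att + ΣF_rep = (10.1384,13.9654)
p' = p + 1/10·F = (2.0138,-6.6035)

Fx=10.1384 Fy=13.9654 x'=2.0138 y'=-6.6035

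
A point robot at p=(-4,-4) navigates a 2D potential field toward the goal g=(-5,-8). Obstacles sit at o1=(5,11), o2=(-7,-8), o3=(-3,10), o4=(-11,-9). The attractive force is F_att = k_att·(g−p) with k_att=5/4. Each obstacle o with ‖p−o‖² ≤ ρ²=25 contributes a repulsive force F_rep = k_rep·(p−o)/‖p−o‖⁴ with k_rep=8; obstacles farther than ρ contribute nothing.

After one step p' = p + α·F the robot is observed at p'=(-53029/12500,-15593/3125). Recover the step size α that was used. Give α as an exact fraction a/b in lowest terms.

α = 1/5

F_att = 5/4·(g−p) = 5/4·(-1,-4) = (-1.2500,-5.0000)
o1: d²=306 > ρ²=25 → inactive
o2: d²=25 ≤ ρ²=25; F_rep = 8·(3,4)/25² = (0.0384,0.0512)
o3: d²=197 > ρ²=25 → inactive
o4: d²=74 > ρ²=25 → inactive
F = F_att + ΣF_rep = (-1.2116,-4.9488)
Δp = p'−p = (-0.2423,-0.9898); α = Δx/Fx = (-3029/12500) / (-3029/2500) = 1/5
check: Δy/Fy = (-3093/3125) / (-3093/625) = 1/5 ✓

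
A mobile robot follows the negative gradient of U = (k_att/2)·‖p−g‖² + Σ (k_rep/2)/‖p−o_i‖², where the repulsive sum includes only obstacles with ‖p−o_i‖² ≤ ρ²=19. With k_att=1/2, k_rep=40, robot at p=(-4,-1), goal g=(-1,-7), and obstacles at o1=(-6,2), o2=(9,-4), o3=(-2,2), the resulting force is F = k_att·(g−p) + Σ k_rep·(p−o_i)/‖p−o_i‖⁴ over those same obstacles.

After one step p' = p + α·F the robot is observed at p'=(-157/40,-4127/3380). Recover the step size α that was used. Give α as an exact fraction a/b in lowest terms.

α = 1/20

F_att = 1/2·(g−p) = 1/2·(3,-6) = (1.5000,-3.0000)
o1: d²=13 ≤ ρ²=19; F_rep = 40·(2,-3)/13² = (0.4734,-0.7101)
o2: d²=178 > ρ²=19 → inactive
o3: d²=13 ≤ ρ²=19; F_rep = 40·(-2,-3)/13² = (-0.4734,-0.7101)
F = F_att + ΣF_rep = (1.5000,-4.4201)
Δp = p'−p = (0.0750,-0.2210); α = Δx/Fx = (3/40) / (3/2) = 1/20
check: Δy/Fy = (-747/3380) / (-747/169) = 1/20 ✓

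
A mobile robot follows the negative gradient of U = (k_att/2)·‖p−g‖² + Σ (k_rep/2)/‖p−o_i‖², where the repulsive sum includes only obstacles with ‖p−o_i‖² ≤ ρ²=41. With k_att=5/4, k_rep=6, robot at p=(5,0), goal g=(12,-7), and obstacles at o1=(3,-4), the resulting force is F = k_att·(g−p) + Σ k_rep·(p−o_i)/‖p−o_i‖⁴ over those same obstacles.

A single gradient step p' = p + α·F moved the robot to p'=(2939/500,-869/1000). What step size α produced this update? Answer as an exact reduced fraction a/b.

F_att = 5/4·(g−p) = 5/4·(7,-7) = (8.7500,-8.7500)
o1: d²=20 ≤ ρ²=41; F_rep = 6·(2,4)/20² = (0.0300,0.0600)
F = F_att + ΣF_rep = (8.7800,-8.6900)
Δp = p'−p = (0.8780,-0.8690); α = Δx/Fx = (439/500) / (439/50) = 1/10
check: Δy/Fy = (-869/1000) / (-869/100) = 1/10 ✓

α = 1/10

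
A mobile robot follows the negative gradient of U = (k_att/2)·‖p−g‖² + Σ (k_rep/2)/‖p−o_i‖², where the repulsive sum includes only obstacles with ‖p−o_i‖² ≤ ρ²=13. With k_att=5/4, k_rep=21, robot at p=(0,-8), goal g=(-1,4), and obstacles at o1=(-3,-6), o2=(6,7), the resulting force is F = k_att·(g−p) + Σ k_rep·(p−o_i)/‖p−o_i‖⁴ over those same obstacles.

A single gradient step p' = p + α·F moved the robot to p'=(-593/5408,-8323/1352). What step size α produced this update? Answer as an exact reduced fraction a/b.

α = 1/8

F_att = 5/4·(g−p) = 5/4·(-1,12) = (-1.2500,15.0000)
o1: d²=13 ≤ ρ²=13; F_rep = 21·(3,-2)/13² = (0.3728,-0.2485)
o2: d²=261 > ρ²=13 → inactive
F = F_att + ΣF_rep = (-0.8772,14.7515)
Δp = p'−p = (-0.1097,1.8439); α = Δx/Fx = (-593/5408) / (-593/676) = 1/8
check: Δy/Fy = (2493/1352) / (2493/169) = 1/8 ✓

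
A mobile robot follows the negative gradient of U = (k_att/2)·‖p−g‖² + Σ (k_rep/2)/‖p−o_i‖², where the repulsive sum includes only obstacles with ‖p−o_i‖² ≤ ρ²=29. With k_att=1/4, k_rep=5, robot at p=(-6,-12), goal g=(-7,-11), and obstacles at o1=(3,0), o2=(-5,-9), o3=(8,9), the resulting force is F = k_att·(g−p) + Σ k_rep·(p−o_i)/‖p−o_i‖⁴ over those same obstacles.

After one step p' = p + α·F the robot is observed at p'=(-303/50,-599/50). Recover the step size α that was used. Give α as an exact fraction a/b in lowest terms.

α = 1/5

F_att = 1/4·(g−p) = 1/4·(-1,1) = (-0.2500,0.2500)
o1: d²=225 > ρ²=29 → inactive
o2: d²=10 ≤ ρ²=29; F_rep = 5·(-1,-3)/10² = (-0.0500,-0.1500)
o3: d²=637 > ρ²=29 → inactive
F = F_att + ΣF_rep = (-0.3000,0.1000)
Δp = p'−p = (-0.0600,0.0200); α = Δx/Fx = (-3/50) / (-3/10) = 1/5
check: Δy/Fy = (1/50) / (1/10) = 1/5 ✓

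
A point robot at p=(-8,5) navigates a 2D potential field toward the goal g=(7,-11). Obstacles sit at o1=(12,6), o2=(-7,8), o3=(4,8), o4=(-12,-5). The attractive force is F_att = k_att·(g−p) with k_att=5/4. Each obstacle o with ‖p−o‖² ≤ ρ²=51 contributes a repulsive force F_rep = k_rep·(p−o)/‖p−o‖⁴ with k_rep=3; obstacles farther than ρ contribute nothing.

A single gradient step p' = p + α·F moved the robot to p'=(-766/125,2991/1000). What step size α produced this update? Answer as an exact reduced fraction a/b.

α = 1/10

F_att = 5/4·(g−p) = 5/4·(15,-16) = (18.7500,-20.0000)
o1: d²=401 > ρ²=51 → inactive
o2: d²=10 ≤ ρ²=51; F_rep = 3·(-1,-3)/10² = (-0.0300,-0.0900)
o3: d²=153 > ρ²=51 → inactive
o4: d²=116 > ρ²=51 → inactive
F = F_att + ΣF_rep = (18.7200,-20.0900)
Δp = p'−p = (1.8720,-2.0090); α = Δx/Fx = (234/125) / (468/25) = 1/10
check: Δy/Fy = (-2009/1000) / (-2009/100) = 1/10 ✓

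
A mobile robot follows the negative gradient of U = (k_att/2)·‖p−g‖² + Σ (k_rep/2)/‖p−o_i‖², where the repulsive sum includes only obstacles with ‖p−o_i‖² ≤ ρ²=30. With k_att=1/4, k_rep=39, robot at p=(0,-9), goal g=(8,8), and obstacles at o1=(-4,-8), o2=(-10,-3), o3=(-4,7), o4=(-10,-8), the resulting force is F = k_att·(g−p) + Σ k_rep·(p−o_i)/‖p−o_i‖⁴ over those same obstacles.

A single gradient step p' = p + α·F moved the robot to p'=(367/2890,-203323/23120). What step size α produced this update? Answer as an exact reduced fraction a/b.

F_att = 1/4·(g−p) = 1/4·(8,17) = (2.0000,4.2500)
o1: d²=17 ≤ ρ²=30; F_rep = 39·(4,-1)/17² = (0.5398,-0.1349)
o2: d²=136 > ρ²=30 → inactive
o3: d²=272 > ρ²=30 → inactive
o4: d²=101 > ρ²=30 → inactive
F = F_att + ΣF_rep = (2.5398,4.1151)
Δp = p'−p = (0.1270,0.2058); α = Δx/Fx = (367/2890) / (734/289) = 1/20
check: Δy/Fy = (4757/23120) / (4757/1156) = 1/20 ✓

α = 1/20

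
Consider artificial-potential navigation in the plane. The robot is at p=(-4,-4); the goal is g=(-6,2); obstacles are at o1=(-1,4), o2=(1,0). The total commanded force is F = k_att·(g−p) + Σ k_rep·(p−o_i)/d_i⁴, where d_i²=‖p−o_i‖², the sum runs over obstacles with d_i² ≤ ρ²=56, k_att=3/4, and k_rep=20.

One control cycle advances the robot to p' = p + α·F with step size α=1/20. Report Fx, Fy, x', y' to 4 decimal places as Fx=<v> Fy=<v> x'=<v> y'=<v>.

Fx=-1.5595 Fy=4.4524 x'=-4.0780 y'=-3.7774

F_att = 3/4·(g−p) = 3/4·(-2,6) = (-1.5000,4.5000)
o1: d²=73 > ρ²=56 → inactive
o2: d²=41 ≤ ρ²=56; F_rep = 20·(-5,-4)/41² = (-0.0595,-0.0476)
F = F_att + ΣF_rep = (-1.5595,4.4524)
p' = p + 1/20·F = (-4.0780,-3.7774)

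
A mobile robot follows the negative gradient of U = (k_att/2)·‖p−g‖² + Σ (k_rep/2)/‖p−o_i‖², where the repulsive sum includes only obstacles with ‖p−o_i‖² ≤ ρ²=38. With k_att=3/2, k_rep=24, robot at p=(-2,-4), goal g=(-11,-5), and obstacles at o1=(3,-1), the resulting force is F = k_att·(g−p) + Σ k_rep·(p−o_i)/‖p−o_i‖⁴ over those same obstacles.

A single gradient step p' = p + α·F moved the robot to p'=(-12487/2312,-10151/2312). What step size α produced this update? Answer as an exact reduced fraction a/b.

α = 1/4

F_att = 3/2·(g−p) = 3/2·(-9,-1) = (-13.5000,-1.5000)
o1: d²=34 ≤ ρ²=38; F_rep = 24·(-5,-3)/34² = (-0.1038,-0.0623)
F = F_att + ΣF_rep = (-13.6038,-1.5623)
Δp = p'−p = (-3.4010,-0.3906); α = Δx/Fx = (-7863/2312) / (-7863/578) = 1/4
check: Δy/Fy = (-903/2312) / (-903/578) = 1/4 ✓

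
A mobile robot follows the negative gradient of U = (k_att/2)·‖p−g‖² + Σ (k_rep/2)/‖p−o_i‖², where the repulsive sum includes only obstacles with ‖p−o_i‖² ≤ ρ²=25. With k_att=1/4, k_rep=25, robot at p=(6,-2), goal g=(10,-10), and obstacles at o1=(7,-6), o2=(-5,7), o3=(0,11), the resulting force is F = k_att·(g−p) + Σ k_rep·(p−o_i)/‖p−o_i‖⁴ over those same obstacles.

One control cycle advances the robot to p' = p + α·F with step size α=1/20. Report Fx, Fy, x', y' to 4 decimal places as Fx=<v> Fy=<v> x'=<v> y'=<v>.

Fx=0.9135 Fy=-1.6540 x'=6.0457 y'=-2.0827

F_att = 1/4·(g−p) = 1/4·(4,-8) = (1.0000,-2.0000)
o1: d²=17 ≤ ρ²=25; F_rep = 25·(-1,4)/17² = (-0.0865,0.3460)
o2: d²=202 > ρ²=25 → inactive
o3: d²=205 > ρ²=25 → inactive
F = F_att + ΣF_rep = (0.9135,-1.6540)
p' = p + 1/20·F = (6.0457,-2.0827)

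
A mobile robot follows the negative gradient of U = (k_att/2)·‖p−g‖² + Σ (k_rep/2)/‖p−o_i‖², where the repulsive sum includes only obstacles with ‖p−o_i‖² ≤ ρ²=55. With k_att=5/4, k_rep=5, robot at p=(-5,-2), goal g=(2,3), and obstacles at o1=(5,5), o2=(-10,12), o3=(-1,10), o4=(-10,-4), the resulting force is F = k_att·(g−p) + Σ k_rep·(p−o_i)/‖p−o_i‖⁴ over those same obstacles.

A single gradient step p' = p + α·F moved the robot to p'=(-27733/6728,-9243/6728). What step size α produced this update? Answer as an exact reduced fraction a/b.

F_att = 5/4·(g−p) = 5/4·(7,5) = (8.7500,6.2500)
o1: d²=149 > ρ²=55 → inactive
o2: d²=221 > ρ²=55 → inactive
o3: d²=160 > ρ²=55 → inactive
o4: d²=29 ≤ ρ²=55; F_rep = 5·(5,2)/29² = (0.0297,0.0119)
F = F_att + ΣF_rep = (8.7797,6.2619)
Δp = p'−p = (0.8780,0.6262); α = Δx/Fx = (5907/6728) / (29535/3364) = 1/10
check: Δy/Fy = (4213/6728) / (21065/3364) = 1/10 ✓

α = 1/10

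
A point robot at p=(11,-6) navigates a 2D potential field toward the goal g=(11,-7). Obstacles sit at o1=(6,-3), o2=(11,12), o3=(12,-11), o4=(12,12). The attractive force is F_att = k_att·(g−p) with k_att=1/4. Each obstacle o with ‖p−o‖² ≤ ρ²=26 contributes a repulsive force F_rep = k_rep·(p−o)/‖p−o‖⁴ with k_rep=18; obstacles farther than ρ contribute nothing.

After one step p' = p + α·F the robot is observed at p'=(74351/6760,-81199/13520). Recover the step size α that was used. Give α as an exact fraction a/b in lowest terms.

F_att = 1/4·(g−p) = 1/4·(0,-1) = (0.0000,-0.2500)
o1: d²=34 > ρ²=26 → inactive
o2: d²=324 > ρ²=26 → inactive
o3: d²=26 ≤ ρ²=26; F_rep = 18·(-1,5)/26² = (-0.0266,0.1331)
o4: d²=325 > ρ²=26 → inactive
F = F_att + ΣF_rep = (-0.0266,-0.1169)
Δp = p'−p = (-0.0013,-0.0058); α = Δx/Fx = (-9/6760) / (-9/338) = 1/20
check: Δy/Fy = (-79/13520) / (-79/676) = 1/20 ✓

α = 1/20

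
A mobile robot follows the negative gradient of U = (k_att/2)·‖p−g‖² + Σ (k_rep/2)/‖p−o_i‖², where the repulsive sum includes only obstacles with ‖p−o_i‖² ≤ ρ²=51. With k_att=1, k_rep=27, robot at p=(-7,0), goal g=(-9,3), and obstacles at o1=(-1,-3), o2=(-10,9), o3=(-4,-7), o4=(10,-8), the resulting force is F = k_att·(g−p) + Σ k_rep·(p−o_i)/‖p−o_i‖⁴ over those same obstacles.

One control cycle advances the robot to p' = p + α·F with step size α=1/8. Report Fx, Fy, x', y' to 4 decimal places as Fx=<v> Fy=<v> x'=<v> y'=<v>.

F_att = 1·(g−p) = 1·(-2,3) = (-2.0000,3.0000)
o1: d²=45 ≤ ρ²=51; F_rep = 27·(-6,3)/45² = (-0.0800,0.0400)
o2: d²=90 > ρ²=51 → inactive
o3: d²=58 > ρ²=51 → inactive
o4: d²=353 > ρ²=51 → inactive
F = F_att + ΣF_rep = (-2.0800,3.0400)
p' = p + 1/8·F = (-7.2600,0.3800)

Fx=-2.0800 Fy=3.0400 x'=-7.2600 y'=0.3800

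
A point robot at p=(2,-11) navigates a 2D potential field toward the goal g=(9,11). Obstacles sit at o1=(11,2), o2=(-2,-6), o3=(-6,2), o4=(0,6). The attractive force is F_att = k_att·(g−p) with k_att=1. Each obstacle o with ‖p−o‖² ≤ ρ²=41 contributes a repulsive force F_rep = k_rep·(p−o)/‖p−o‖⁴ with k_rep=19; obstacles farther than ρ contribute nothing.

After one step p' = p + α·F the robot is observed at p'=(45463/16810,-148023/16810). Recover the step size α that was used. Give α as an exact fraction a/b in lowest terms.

F_att = 1·(g−p) = 1·(7,22) = (7.0000,22.0000)
o1: d²=250 > ρ²=41 → inactive
o2: d²=41 ≤ ρ²=41; F_rep = 19·(4,-5)/41² = (0.0452,-0.0565)
o3: d²=233 > ρ²=41 → inactive
o4: d²=293 > ρ²=41 → inactive
F = F_att + ΣF_rep = (7.0452,21.9435)
Δp = p'−p = (0.7045,2.1943); α = Δx/Fx = (11843/16810) / (11843/1681) = 1/10
check: Δy/Fy = (36887/16810) / (36887/1681) = 1/10 ✓

α = 1/10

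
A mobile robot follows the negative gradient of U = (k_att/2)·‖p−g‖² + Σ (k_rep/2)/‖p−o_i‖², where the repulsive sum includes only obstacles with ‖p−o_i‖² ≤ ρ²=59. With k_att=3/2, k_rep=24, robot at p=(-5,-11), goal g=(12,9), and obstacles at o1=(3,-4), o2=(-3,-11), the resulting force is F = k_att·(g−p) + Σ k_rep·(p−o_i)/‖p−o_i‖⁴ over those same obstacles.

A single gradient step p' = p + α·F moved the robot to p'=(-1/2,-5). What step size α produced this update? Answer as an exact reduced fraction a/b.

α = 1/5

F_att = 3/2·(g−p) = 3/2·(17,20) = (25.5000,30.0000)
o1: d²=113 > ρ²=59 → inactive
o2: d²=4 ≤ ρ²=59; F_rep = 24·(-2,0)/4² = (-3.0000,0.0000)
F = F_att + ΣF_rep = (22.5000,30.0000)
Δp = p'−p = (4.5000,6.0000); α = Δx/Fx = (9/2) / (45/2) = 1/5
check: Δy/Fy = (6) / (30) = 1/5 ✓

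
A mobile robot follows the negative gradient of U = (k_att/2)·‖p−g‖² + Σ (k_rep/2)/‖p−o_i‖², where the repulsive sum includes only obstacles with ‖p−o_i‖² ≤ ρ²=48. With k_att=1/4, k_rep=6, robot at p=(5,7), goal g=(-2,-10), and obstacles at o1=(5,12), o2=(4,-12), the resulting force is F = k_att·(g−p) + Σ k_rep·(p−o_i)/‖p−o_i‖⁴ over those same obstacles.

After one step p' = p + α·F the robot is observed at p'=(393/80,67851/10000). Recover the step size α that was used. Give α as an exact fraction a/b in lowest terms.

α = 1/20

F_att = 1/4·(g−p) = 1/4·(-7,-17) = (-1.7500,-4.2500)
o1: d²=25 ≤ ρ²=48; F_rep = 6·(0,-5)/25² = (0.0000,-0.0480)
o2: d²=362 > ρ²=48 → inactive
F = F_att + ΣF_rep = (-1.7500,-4.2980)
Δp = p'−p = (-0.0875,-0.2149); α = Δx/Fx = (-7/80) / (-7/4) = 1/20
check: Δy/Fy = (-2149/10000) / (-2149/500) = 1/20 ✓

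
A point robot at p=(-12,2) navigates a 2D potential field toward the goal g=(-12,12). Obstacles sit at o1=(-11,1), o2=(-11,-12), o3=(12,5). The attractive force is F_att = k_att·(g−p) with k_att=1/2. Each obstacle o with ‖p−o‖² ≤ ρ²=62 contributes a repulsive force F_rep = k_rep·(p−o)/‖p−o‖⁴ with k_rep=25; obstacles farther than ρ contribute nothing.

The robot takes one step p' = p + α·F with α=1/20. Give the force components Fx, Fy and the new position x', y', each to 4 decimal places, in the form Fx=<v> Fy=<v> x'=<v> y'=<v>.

F_att = 1/2·(g−p) = 1/2·(0,10) = (0.0000,5.0000)
o1: d²=2 ≤ ρ²=62; F_rep = 25·(-1,1)/2² = (-6.2500,6.2500)
o2: d²=197 > ρ²=62 → inactive
o3: d²=585 > ρ²=62 → inactive
F = F_att + ΣF_rep = (-6.2500,11.2500)
p' = p + 1/20·F = (-12.3125,2.5625)

Fx=-6.2500 Fy=11.2500 x'=-12.3125 y'=2.5625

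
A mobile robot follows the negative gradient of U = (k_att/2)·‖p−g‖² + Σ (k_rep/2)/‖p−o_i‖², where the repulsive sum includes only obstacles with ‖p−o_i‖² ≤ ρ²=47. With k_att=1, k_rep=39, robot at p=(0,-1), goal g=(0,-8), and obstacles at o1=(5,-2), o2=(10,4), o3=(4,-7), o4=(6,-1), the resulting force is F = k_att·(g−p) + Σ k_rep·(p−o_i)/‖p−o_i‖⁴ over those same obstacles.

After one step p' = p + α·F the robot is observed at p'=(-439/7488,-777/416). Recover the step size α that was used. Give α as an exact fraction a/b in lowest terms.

α = 1/8

F_att = 1·(g−p) = 1·(0,-7) = (0.0000,-7.0000)
o1: d²=26 ≤ ρ²=47; F_rep = 39·(-5,1)/26² = (-0.2885,0.0577)
o2: d²=125 > ρ²=47 → inactive
o3: d²=52 > ρ²=47 → inactive
o4: d²=36 ≤ ρ²=47; F_rep = 39·(-6,0)/36² = (-0.1806,0.0000)
F = F_att + ΣF_rep = (-0.4690,-6.9423)
Δp = p'−p = (-0.0586,-0.8678); α = Δx/Fx = (-439/7488) / (-439/936) = 1/8
check: Δy/Fy = (-361/416) / (-361/52) = 1/8 ✓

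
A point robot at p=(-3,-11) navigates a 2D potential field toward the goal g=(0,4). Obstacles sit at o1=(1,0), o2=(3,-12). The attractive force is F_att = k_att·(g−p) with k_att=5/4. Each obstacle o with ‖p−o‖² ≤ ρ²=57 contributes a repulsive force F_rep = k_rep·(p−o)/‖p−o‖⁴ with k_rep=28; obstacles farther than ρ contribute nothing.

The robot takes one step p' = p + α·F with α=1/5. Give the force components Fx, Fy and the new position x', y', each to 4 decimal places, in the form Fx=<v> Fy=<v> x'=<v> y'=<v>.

Fx=3.6273 Fy=18.7705 x'=-2.2745 y'=-7.2459

F_att = 5/4·(g−p) = 5/4·(3,15) = (3.7500,18.7500)
o1: d²=137 > ρ²=57 → inactive
o2: d²=37 ≤ ρ²=57; F_rep = 28·(-6,1)/37² = (-0.1227,0.0205)
F = F_att + ΣF_rep = (3.6273,18.7705)
p' = p + 1/5·F = (-2.2745,-7.2459)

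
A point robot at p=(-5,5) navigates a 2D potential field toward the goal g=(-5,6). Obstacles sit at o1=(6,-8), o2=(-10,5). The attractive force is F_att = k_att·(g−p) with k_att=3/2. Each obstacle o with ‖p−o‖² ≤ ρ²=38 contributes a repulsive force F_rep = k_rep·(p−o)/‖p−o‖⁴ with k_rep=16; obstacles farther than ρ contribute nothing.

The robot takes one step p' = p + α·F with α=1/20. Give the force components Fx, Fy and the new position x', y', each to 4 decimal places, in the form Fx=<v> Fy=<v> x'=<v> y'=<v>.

F_att = 3/2·(g−p) = 3/2·(0,1) = (0.0000,1.5000)
o1: d²=290 > ρ²=38 → inactive
o2: d²=25 ≤ ρ²=38; F_rep = 16·(5,0)/25² = (0.1280,0.0000)
F = F_att + ΣF_rep = (0.1280,1.5000)
p' = p + 1/20·F = (-4.9936,5.0750)

Fx=0.1280 Fy=1.5000 x'=-4.9936 y'=5.0750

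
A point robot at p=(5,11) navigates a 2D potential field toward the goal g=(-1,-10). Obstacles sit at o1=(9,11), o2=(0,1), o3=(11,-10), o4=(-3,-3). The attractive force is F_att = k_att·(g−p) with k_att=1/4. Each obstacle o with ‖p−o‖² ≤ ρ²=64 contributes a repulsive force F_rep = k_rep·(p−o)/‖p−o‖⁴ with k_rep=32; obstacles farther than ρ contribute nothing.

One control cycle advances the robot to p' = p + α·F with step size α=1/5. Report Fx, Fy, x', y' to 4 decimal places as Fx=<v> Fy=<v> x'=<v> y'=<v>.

F_att = 1/4·(g−p) = 1/4·(-6,-21) = (-1.5000,-5.2500)
o1: d²=16 ≤ ρ²=64; F_rep = 32·(-4,0)/16² = (-0.5000,0.0000)
o2: d²=125 > ρ²=64 → inactive
o3: d²=477 > ρ²=64 → inactive
o4: d²=260 > ρ²=64 → inactive
F = F_att + ΣF_rep = (-2.0000,-5.2500)
p' = p + 1/5·F = (4.6000,9.9500)

Fx=-2.0000 Fy=-5.2500 x'=4.6000 y'=9.9500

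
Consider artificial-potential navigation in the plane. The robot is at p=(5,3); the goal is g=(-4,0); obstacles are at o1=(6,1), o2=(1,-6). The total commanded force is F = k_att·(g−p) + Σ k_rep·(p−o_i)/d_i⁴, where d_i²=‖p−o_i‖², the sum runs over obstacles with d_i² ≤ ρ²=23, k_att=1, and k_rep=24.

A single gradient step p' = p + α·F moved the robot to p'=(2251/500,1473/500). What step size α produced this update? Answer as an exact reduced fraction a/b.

α = 1/20

F_att = 1·(g−p) = 1·(-9,-3) = (-9.0000,-3.0000)
o1: d²=5 ≤ ρ²=23; F_rep = 24·(-1,2)/5² = (-0.9600,1.9200)
o2: d²=97 > ρ²=23 → inactive
F = F_att + ΣF_rep = (-9.9600,-1.0800)
Δp = p'−p = (-0.4980,-0.0540); α = Δx/Fx = (-249/500) / (-249/25) = 1/20
check: Δy/Fy = (-27/500) / (-27/25) = 1/20 ✓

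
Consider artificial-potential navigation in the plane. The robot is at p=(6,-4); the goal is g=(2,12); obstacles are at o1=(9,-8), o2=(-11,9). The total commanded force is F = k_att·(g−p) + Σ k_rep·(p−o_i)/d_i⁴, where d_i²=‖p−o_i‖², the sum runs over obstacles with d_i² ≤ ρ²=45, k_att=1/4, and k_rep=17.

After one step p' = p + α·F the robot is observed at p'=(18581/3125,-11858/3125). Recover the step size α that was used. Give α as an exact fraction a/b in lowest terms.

F_att = 1/4·(g−p) = 1/4·(-4,16) = (-1.0000,4.0000)
o1: d²=25 ≤ ρ²=45; F_rep = 17·(-3,4)/25² = (-0.0816,0.1088)
o2: d²=458 > ρ²=45 → inactive
F = F_att + ΣF_rep = (-1.0816,4.1088)
Δp = p'−p = (-0.0541,0.2054); α = Δx/Fx = (-169/3125) / (-676/625) = 1/20
check: Δy/Fy = (642/3125) / (2568/625) = 1/20 ✓

α = 1/20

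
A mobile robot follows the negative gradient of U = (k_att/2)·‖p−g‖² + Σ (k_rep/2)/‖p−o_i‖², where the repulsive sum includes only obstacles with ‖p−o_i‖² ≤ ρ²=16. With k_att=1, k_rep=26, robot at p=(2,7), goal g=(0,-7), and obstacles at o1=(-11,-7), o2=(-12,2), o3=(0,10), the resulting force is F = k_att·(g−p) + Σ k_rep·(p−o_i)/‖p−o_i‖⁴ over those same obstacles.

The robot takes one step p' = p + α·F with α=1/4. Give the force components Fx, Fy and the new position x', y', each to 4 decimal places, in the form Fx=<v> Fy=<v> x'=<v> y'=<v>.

F_att = 1·(g−p) = 1·(-2,-14) = (-2.0000,-14.0000)
o1: d²=365 > ρ²=16 → inactive
o2: d²=221 > ρ²=16 → inactive
o3: d²=13 ≤ ρ²=16; F_rep = 26·(2,-3)/13² = (0.3077,-0.4615)
F = F_att + ΣF_rep = (-1.6923,-14.4615)
p' = p + 1/4·F = (1.5769,3.3846)

Fx=-1.6923 Fy=-14.4615 x'=1.5769 y'=3.3846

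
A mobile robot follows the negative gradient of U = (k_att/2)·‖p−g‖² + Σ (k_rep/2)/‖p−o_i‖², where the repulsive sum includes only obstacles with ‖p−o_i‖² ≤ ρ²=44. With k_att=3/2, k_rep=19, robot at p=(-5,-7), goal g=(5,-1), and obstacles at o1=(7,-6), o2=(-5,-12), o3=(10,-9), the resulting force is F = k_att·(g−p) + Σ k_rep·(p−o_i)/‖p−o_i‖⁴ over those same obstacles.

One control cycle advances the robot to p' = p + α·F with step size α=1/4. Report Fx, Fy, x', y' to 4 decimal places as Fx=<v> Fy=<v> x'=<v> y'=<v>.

F_att = 3/2·(g−p) = 3/2·(10,6) = (15.0000,9.0000)
o1: d²=145 > ρ²=44 → inactive
o2: d²=25 ≤ ρ²=44; F_rep = 19·(0,5)/25² = (0.0000,0.1520)
o3: d²=229 > ρ²=44 → inactive
F = F_att + ΣF_rep = (15.0000,9.1520)
p' = p + 1/4·F = (-1.2500,-4.7120)

Fx=15.0000 Fy=9.1520 x'=-1.2500 y'=-4.7120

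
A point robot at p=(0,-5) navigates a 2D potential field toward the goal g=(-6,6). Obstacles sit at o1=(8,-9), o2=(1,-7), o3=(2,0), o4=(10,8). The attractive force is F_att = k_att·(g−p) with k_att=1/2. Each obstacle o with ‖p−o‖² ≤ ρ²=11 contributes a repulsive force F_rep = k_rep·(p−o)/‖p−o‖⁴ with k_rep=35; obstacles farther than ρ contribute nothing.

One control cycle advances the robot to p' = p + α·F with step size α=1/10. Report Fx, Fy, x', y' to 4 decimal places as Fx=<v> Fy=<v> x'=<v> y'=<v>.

Fx=-4.4000 Fy=8.3000 x'=-0.4400 y'=-4.1700

F_att = 1/2·(g−p) = 1/2·(-6,11) = (-3.0000,5.5000)
o1: d²=80 > ρ²=11 → inactive
o2: d²=5 ≤ ρ²=11; F_rep = 35·(-1,2)/5² = (-1.4000,2.8000)
o3: d²=29 > ρ²=11 → inactive
o4: d²=269 > ρ²=11 → inactive
F = F_att + ΣF_rep = (-4.4000,8.3000)
p' = p + 1/10·F = (-0.4400,-4.1700)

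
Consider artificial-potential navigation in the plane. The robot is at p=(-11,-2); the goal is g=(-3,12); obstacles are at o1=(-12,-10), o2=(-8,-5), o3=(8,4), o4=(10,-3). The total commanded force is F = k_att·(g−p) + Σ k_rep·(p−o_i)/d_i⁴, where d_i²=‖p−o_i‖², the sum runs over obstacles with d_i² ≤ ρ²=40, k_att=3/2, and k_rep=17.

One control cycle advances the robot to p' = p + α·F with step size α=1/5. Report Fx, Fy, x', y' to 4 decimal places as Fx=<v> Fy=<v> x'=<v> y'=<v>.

Fx=11.8426 Fy=21.1574 x'=-8.6315 y'=2.2315

F_att = 3/2·(g−p) = 3/2·(8,14) = (12.0000,21.0000)
o1: d²=65 > ρ²=40 → inactive
o2: d²=18 ≤ ρ²=40; F_rep = 17·(-3,3)/18² = (-0.1574,0.1574)
o3: d²=397 > ρ²=40 → inactive
o4: d²=442 > ρ²=40 → inactive
F = F_att + ΣF_rep = (11.8426,21.1574)
p' = p + 1/5·F = (-8.6315,2.2315)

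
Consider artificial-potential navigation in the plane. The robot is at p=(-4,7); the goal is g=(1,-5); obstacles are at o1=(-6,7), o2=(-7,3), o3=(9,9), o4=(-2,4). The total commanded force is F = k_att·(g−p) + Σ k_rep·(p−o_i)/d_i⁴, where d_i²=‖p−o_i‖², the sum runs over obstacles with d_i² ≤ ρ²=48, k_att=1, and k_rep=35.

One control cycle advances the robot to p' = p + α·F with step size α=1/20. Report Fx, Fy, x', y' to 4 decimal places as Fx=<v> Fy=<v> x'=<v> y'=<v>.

F_att = 1·(g−p) = 1·(5,-12) = (5.0000,-12.0000)
o1: d²=4 ≤ ρ²=48; F_rep = 35·(2,0)/4² = (4.3750,0.0000)
o2: d²=25 ≤ ρ²=48; F_rep = 35·(3,4)/25² = (0.1680,0.2240)
o3: d²=173 > ρ²=48 → inactive
o4: d²=13 ≤ ρ²=48; F_rep = 35·(-2,3)/13² = (-0.4142,0.6213)
F = F_att + ΣF_rep = (9.1288,-11.1547)
p' = p + 1/20·F = (-3.5436,6.4423)

Fx=9.1288 Fy=-11.1547 x'=-3.5436 y'=6.4423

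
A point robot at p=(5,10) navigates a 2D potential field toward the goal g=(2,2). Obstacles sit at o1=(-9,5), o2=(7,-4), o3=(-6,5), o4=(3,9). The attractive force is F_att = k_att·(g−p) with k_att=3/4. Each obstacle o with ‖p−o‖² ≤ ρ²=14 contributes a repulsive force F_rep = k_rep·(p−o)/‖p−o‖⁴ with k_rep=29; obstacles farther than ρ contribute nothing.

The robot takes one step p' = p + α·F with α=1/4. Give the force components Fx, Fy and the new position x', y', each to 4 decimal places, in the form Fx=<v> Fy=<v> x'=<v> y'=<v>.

Fx=0.0700 Fy=-4.8400 x'=5.0175 y'=8.7900

F_att = 3/4·(g−p) = 3/4·(-3,-8) = (-2.2500,-6.0000)
o1: d²=221 > ρ²=14 → inactive
o2: d²=200 > ρ²=14 → inactive
o3: d²=146 > ρ²=14 → inactive
o4: d²=5 ≤ ρ²=14; F_rep = 29·(2,1)/5² = (2.3200,1.1600)
F = F_att + ΣF_rep = (0.0700,-4.8400)
p' = p + 1/4·F = (5.0175,8.7900)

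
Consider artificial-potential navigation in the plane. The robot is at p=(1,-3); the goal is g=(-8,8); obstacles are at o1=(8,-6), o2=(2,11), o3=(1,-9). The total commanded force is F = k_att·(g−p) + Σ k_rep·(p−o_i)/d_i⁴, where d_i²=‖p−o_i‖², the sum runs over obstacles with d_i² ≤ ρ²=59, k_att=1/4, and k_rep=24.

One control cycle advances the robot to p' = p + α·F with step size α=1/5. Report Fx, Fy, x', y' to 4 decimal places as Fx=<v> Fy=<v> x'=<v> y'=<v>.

Fx=-2.2999 Fy=2.8825 x'=0.5400 y'=-2.4235

F_att = 1/4·(g−p) = 1/4·(-9,11) = (-2.2500,2.7500)
o1: d²=58 ≤ ρ²=59; F_rep = 24·(-7,3)/58² = (-0.0499,0.0214)
o2: d²=197 > ρ²=59 → inactive
o3: d²=36 ≤ ρ²=59; F_rep = 24·(0,6)/36² = (0.0000,0.1111)
F = F_att + ΣF_rep = (-2.2999,2.8825)
p' = p + 1/5·F = (0.5400,-2.4235)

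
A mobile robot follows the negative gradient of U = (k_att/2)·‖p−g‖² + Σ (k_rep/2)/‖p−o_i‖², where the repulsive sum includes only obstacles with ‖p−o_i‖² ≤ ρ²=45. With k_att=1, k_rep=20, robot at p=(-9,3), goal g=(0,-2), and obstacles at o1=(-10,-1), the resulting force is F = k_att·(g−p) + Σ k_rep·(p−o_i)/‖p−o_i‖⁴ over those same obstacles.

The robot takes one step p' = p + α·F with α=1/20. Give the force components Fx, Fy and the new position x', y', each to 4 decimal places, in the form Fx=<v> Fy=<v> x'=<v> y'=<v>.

F_att = 1·(g−p) = 1·(9,-5) = (9.0000,-5.0000)
o1: d²=17 ≤ ρ²=45; F_rep = 20·(1,4)/17² = (0.0692,0.2768)
F = F_att + ΣF_rep = (9.0692,-4.7232)
p' = p + 1/20·F = (-8.5465,2.7638)

Fx=9.0692 Fy=-4.7232 x'=-8.5465 y'=2.7638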